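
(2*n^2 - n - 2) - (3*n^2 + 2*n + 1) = -n^2 - 3*n - 3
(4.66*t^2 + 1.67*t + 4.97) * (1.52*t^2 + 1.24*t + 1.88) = 7.0832*t^4 + 8.3168*t^3 + 18.386*t^2 + 9.3024*t + 9.3436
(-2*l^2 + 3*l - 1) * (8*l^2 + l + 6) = -16*l^4 + 22*l^3 - 17*l^2 + 17*l - 6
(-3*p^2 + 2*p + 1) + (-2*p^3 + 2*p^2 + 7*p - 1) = -2*p^3 - p^2 + 9*p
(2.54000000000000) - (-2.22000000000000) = 4.76000000000000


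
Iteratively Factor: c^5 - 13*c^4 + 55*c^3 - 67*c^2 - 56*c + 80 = (c - 5)*(c^4 - 8*c^3 + 15*c^2 + 8*c - 16) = (c - 5)*(c - 1)*(c^3 - 7*c^2 + 8*c + 16) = (c - 5)*(c - 4)*(c - 1)*(c^2 - 3*c - 4) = (c - 5)*(c - 4)^2*(c - 1)*(c + 1)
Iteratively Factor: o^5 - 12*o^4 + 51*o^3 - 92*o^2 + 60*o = (o)*(o^4 - 12*o^3 + 51*o^2 - 92*o + 60) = o*(o - 2)*(o^3 - 10*o^2 + 31*o - 30) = o*(o - 2)^2*(o^2 - 8*o + 15) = o*(o - 5)*(o - 2)^2*(o - 3)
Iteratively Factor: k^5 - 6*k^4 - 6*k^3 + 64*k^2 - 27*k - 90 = (k + 1)*(k^4 - 7*k^3 + k^2 + 63*k - 90) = (k - 3)*(k + 1)*(k^3 - 4*k^2 - 11*k + 30) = (k - 3)*(k + 1)*(k + 3)*(k^2 - 7*k + 10) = (k - 3)*(k - 2)*(k + 1)*(k + 3)*(k - 5)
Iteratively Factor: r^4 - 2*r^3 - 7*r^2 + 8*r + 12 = (r + 1)*(r^3 - 3*r^2 - 4*r + 12) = (r - 2)*(r + 1)*(r^2 - r - 6) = (r - 3)*(r - 2)*(r + 1)*(r + 2)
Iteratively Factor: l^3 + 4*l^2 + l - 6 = (l + 3)*(l^2 + l - 2) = (l + 2)*(l + 3)*(l - 1)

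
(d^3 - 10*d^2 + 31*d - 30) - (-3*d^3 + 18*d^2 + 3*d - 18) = 4*d^3 - 28*d^2 + 28*d - 12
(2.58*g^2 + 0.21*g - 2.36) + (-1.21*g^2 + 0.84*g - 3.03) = 1.37*g^2 + 1.05*g - 5.39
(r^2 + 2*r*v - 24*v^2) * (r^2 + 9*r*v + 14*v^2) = r^4 + 11*r^3*v + 8*r^2*v^2 - 188*r*v^3 - 336*v^4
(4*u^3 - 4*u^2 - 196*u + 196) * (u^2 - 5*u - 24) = 4*u^5 - 24*u^4 - 272*u^3 + 1272*u^2 + 3724*u - 4704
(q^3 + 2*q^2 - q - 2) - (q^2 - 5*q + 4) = q^3 + q^2 + 4*q - 6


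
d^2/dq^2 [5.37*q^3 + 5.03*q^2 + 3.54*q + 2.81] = 32.22*q + 10.06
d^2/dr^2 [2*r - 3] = 0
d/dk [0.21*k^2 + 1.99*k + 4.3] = 0.42*k + 1.99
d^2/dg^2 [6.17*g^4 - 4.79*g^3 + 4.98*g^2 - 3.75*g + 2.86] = 74.04*g^2 - 28.74*g + 9.96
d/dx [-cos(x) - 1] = sin(x)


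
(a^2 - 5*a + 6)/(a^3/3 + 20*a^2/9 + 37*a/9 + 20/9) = 9*(a^2 - 5*a + 6)/(3*a^3 + 20*a^2 + 37*a + 20)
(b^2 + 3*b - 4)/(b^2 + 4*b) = (b - 1)/b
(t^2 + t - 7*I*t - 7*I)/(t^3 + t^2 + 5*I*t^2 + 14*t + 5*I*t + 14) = (t - 7*I)/(t^2 + 5*I*t + 14)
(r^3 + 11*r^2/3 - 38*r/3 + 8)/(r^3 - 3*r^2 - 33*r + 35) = (r^2 + 14*r/3 - 8)/(r^2 - 2*r - 35)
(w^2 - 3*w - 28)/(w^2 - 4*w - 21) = (w + 4)/(w + 3)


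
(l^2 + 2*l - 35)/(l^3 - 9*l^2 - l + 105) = (l + 7)/(l^2 - 4*l - 21)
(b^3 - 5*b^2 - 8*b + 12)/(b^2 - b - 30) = (b^2 + b - 2)/(b + 5)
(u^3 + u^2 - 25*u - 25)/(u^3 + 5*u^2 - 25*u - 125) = (u + 1)/(u + 5)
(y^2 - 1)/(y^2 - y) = (y + 1)/y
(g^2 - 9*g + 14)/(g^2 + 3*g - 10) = (g - 7)/(g + 5)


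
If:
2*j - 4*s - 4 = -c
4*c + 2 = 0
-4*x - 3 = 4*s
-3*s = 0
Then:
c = -1/2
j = 9/4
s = 0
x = -3/4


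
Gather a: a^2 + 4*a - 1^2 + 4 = a^2 + 4*a + 3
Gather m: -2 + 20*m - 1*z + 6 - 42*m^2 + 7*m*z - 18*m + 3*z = -42*m^2 + m*(7*z + 2) + 2*z + 4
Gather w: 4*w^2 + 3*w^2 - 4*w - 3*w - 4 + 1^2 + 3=7*w^2 - 7*w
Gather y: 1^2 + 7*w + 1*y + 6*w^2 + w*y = 6*w^2 + 7*w + y*(w + 1) + 1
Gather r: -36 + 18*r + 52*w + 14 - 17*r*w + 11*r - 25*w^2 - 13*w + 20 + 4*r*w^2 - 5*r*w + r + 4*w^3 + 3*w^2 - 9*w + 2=r*(4*w^2 - 22*w + 30) + 4*w^3 - 22*w^2 + 30*w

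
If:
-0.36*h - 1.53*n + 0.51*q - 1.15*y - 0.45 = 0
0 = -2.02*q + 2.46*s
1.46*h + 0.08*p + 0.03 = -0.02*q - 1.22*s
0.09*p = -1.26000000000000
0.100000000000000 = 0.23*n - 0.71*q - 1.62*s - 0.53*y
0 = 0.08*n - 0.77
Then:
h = -1.96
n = 9.62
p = -14.00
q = 3.86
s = 3.17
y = -10.87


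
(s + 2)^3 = s^3 + 6*s^2 + 12*s + 8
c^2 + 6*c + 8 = (c + 2)*(c + 4)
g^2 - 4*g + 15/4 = (g - 5/2)*(g - 3/2)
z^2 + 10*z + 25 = (z + 5)^2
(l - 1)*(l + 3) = l^2 + 2*l - 3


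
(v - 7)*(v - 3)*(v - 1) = v^3 - 11*v^2 + 31*v - 21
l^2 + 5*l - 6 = (l - 1)*(l + 6)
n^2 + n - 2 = (n - 1)*(n + 2)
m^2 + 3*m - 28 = (m - 4)*(m + 7)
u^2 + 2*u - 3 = (u - 1)*(u + 3)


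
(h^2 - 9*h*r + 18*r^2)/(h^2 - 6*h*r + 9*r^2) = (-h + 6*r)/(-h + 3*r)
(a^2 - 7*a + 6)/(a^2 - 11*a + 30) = (a - 1)/(a - 5)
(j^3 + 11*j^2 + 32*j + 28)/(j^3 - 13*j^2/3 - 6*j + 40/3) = 3*(j^2 + 9*j + 14)/(3*j^2 - 19*j + 20)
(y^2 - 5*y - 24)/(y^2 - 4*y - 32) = (y + 3)/(y + 4)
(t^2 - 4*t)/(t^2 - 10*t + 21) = t*(t - 4)/(t^2 - 10*t + 21)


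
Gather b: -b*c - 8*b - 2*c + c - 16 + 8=b*(-c - 8) - c - 8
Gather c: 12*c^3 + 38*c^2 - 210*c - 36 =12*c^3 + 38*c^2 - 210*c - 36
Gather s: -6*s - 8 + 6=-6*s - 2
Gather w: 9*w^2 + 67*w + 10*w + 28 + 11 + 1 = 9*w^2 + 77*w + 40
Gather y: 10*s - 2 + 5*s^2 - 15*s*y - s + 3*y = 5*s^2 + 9*s + y*(3 - 15*s) - 2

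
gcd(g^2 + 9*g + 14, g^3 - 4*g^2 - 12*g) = g + 2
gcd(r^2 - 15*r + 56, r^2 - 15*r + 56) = r^2 - 15*r + 56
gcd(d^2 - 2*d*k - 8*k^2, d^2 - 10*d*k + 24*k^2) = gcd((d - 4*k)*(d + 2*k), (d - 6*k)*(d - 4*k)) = d - 4*k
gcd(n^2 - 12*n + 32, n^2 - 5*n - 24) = n - 8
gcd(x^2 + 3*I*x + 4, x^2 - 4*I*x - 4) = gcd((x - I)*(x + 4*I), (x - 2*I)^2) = 1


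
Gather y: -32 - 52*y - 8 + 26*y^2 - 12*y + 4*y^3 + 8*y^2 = 4*y^3 + 34*y^2 - 64*y - 40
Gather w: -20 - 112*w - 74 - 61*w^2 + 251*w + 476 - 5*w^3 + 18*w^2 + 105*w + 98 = -5*w^3 - 43*w^2 + 244*w + 480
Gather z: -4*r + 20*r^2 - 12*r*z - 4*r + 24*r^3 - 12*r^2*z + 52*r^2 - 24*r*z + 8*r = 24*r^3 + 72*r^2 + z*(-12*r^2 - 36*r)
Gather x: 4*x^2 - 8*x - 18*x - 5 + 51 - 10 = 4*x^2 - 26*x + 36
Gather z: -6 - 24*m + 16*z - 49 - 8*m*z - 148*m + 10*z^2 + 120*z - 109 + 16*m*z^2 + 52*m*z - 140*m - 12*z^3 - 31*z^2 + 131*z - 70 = -312*m - 12*z^3 + z^2*(16*m - 21) + z*(44*m + 267) - 234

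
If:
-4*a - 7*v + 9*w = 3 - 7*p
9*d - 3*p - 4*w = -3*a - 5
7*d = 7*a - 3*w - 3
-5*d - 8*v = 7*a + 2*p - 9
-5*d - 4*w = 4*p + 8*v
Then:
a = 27857/5979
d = -4552/5979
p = -68690/5979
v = 2369/5979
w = 23214/1993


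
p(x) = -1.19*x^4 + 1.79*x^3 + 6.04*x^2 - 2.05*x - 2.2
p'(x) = -4.76*x^3 + 5.37*x^2 + 12.08*x - 2.05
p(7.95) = -3490.87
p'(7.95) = -1958.33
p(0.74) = -0.04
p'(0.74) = 7.90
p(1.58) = 9.28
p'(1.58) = 11.67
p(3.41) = -28.88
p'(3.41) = -87.16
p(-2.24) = -17.38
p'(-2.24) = 51.33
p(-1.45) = 2.75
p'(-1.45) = 6.24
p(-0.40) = -0.56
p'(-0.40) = -5.72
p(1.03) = 2.71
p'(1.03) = 10.89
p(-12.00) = -26876.80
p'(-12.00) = 8851.55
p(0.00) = -2.20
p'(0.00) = -2.05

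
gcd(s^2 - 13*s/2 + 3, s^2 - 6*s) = s - 6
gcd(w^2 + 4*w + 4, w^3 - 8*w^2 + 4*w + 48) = w + 2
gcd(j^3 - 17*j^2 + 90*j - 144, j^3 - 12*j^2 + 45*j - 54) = j^2 - 9*j + 18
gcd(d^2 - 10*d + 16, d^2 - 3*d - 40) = d - 8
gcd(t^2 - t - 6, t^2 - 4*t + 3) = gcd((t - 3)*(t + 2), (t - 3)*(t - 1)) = t - 3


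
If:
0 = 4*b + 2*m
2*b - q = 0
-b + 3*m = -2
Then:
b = 2/7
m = -4/7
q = 4/7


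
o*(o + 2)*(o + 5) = o^3 + 7*o^2 + 10*o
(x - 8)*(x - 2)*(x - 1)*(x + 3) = x^4 - 8*x^3 - 7*x^2 + 62*x - 48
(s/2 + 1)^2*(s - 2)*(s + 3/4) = s^4/4 + 11*s^3/16 - 5*s^2/8 - 11*s/4 - 3/2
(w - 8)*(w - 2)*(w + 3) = w^3 - 7*w^2 - 14*w + 48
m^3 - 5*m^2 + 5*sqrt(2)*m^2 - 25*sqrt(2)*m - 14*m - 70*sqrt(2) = (m - 7)*(m + 2)*(m + 5*sqrt(2))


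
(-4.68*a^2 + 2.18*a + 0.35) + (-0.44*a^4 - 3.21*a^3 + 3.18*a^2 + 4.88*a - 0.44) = -0.44*a^4 - 3.21*a^3 - 1.5*a^2 + 7.06*a - 0.09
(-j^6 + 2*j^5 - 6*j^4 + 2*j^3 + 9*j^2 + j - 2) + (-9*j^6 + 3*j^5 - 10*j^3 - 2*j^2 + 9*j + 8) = -10*j^6 + 5*j^5 - 6*j^4 - 8*j^3 + 7*j^2 + 10*j + 6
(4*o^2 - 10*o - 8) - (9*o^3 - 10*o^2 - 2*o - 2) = -9*o^3 + 14*o^2 - 8*o - 6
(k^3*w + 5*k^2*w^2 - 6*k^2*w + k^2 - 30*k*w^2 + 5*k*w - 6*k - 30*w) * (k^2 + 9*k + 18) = k^5*w + 5*k^4*w^2 + 3*k^4*w + k^4 + 15*k^3*w^2 - 31*k^3*w + 3*k^3 - 180*k^2*w^2 - 93*k^2*w - 36*k^2 - 540*k*w^2 - 180*k*w - 108*k - 540*w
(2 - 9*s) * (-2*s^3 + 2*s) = 18*s^4 - 4*s^3 - 18*s^2 + 4*s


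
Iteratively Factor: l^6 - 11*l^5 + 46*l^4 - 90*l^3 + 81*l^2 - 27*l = (l - 1)*(l^5 - 10*l^4 + 36*l^3 - 54*l^2 + 27*l) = (l - 3)*(l - 1)*(l^4 - 7*l^3 + 15*l^2 - 9*l) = l*(l - 3)*(l - 1)*(l^3 - 7*l^2 + 15*l - 9) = l*(l - 3)^2*(l - 1)*(l^2 - 4*l + 3) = l*(l - 3)^3*(l - 1)*(l - 1)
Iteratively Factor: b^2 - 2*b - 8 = (b - 4)*(b + 2)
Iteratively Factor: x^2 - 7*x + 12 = (x - 3)*(x - 4)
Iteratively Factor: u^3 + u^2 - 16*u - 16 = (u + 4)*(u^2 - 3*u - 4) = (u - 4)*(u + 4)*(u + 1)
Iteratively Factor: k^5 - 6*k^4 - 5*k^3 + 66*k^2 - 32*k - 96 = (k - 2)*(k^4 - 4*k^3 - 13*k^2 + 40*k + 48) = (k - 2)*(k + 3)*(k^3 - 7*k^2 + 8*k + 16) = (k - 4)*(k - 2)*(k + 3)*(k^2 - 3*k - 4) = (k - 4)^2*(k - 2)*(k + 3)*(k + 1)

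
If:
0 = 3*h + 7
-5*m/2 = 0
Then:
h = -7/3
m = 0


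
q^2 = q^2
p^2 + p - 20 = (p - 4)*(p + 5)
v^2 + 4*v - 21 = (v - 3)*(v + 7)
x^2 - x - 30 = (x - 6)*(x + 5)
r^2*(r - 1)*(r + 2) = r^4 + r^3 - 2*r^2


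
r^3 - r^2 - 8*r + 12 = (r - 2)^2*(r + 3)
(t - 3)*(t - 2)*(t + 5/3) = t^3 - 10*t^2/3 - 7*t/3 + 10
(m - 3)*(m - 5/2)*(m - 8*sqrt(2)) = m^3 - 8*sqrt(2)*m^2 - 11*m^2/2 + 15*m/2 + 44*sqrt(2)*m - 60*sqrt(2)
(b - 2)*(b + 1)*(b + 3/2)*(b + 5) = b^4 + 11*b^3/2 - b^2 - 41*b/2 - 15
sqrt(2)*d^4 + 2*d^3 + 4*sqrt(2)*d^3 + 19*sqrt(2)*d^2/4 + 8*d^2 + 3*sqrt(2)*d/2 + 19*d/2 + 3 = (d + 3/2)*(d + 2)*(d + sqrt(2))*(sqrt(2)*d + sqrt(2)/2)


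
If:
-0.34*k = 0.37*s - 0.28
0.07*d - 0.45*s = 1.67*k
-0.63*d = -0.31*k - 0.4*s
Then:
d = 0.50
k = -0.24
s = 0.98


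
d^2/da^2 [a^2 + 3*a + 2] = 2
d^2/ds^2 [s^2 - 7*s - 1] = 2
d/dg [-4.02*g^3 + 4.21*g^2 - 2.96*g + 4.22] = -12.06*g^2 + 8.42*g - 2.96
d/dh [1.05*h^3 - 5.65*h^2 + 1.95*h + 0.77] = 3.15*h^2 - 11.3*h + 1.95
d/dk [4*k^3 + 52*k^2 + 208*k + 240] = 12*k^2 + 104*k + 208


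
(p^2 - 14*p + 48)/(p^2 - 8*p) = (p - 6)/p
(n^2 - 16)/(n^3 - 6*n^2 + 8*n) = (n + 4)/(n*(n - 2))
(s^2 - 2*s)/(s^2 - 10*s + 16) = s/(s - 8)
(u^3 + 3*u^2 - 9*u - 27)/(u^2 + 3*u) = u - 9/u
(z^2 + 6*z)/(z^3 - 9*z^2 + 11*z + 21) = z*(z + 6)/(z^3 - 9*z^2 + 11*z + 21)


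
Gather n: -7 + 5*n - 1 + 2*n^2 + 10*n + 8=2*n^2 + 15*n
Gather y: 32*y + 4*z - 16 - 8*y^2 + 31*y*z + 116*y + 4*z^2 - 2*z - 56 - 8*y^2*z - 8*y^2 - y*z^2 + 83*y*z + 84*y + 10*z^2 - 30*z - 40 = y^2*(-8*z - 16) + y*(-z^2 + 114*z + 232) + 14*z^2 - 28*z - 112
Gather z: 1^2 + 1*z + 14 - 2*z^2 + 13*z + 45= -2*z^2 + 14*z + 60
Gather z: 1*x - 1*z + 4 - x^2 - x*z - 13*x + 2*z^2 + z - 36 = -x^2 - x*z - 12*x + 2*z^2 - 32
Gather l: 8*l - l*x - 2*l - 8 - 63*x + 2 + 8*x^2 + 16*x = l*(6 - x) + 8*x^2 - 47*x - 6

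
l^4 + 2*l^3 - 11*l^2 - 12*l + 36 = (l - 2)^2*(l + 3)^2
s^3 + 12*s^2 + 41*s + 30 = (s + 1)*(s + 5)*(s + 6)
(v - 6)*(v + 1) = v^2 - 5*v - 6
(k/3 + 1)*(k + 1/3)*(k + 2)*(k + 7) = k^4/3 + 37*k^3/9 + 15*k^2 + 167*k/9 + 14/3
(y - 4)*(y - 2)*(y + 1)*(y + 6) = y^4 + y^3 - 28*y^2 + 20*y + 48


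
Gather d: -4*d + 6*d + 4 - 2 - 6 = 2*d - 4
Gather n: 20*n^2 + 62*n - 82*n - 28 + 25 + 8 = 20*n^2 - 20*n + 5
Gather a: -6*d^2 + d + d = -6*d^2 + 2*d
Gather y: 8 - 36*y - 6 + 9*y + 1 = 3 - 27*y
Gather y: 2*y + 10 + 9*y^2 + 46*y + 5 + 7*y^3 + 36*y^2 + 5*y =7*y^3 + 45*y^2 + 53*y + 15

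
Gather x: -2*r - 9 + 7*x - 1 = -2*r + 7*x - 10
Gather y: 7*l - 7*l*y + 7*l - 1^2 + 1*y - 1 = 14*l + y*(1 - 7*l) - 2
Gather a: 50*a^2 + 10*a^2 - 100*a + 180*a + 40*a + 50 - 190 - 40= 60*a^2 + 120*a - 180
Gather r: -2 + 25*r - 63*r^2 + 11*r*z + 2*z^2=-63*r^2 + r*(11*z + 25) + 2*z^2 - 2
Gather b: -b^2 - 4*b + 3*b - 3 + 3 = -b^2 - b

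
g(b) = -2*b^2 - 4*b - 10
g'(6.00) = -28.00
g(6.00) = -106.00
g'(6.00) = -28.00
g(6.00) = -106.00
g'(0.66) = -6.64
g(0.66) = -13.51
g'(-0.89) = -0.44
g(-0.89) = -8.02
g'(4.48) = -21.92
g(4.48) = -68.06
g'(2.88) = -15.52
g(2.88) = -38.11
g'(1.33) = -9.32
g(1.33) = -18.86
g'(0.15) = -4.60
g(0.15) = -10.64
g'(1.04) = -8.16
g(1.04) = -16.32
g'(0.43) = -5.72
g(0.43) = -12.09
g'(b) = -4*b - 4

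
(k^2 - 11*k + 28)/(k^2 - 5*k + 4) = (k - 7)/(k - 1)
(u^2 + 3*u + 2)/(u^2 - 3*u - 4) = (u + 2)/(u - 4)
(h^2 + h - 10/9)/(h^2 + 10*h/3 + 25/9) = (3*h - 2)/(3*h + 5)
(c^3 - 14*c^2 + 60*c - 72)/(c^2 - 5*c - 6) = (c^2 - 8*c + 12)/(c + 1)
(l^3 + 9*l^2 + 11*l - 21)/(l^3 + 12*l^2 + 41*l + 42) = (l - 1)/(l + 2)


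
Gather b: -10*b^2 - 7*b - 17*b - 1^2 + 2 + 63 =-10*b^2 - 24*b + 64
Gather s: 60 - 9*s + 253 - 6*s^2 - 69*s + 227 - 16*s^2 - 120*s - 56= -22*s^2 - 198*s + 484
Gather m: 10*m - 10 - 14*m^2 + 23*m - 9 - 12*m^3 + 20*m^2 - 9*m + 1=-12*m^3 + 6*m^2 + 24*m - 18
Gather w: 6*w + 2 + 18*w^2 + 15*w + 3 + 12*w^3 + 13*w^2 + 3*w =12*w^3 + 31*w^2 + 24*w + 5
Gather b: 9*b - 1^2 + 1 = 9*b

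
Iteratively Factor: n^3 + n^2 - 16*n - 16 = (n - 4)*(n^2 + 5*n + 4) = (n - 4)*(n + 4)*(n + 1)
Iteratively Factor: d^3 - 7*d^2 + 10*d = (d - 5)*(d^2 - 2*d) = d*(d - 5)*(d - 2)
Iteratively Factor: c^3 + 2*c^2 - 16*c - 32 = (c + 4)*(c^2 - 2*c - 8) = (c + 2)*(c + 4)*(c - 4)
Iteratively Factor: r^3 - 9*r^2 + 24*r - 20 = (r - 5)*(r^2 - 4*r + 4) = (r - 5)*(r - 2)*(r - 2)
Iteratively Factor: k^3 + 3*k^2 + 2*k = (k)*(k^2 + 3*k + 2) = k*(k + 1)*(k + 2)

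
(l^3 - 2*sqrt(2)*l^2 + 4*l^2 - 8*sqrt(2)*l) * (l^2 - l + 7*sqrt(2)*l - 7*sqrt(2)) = l^5 + 3*l^4 + 5*sqrt(2)*l^4 - 32*l^3 + 15*sqrt(2)*l^3 - 84*l^2 - 20*sqrt(2)*l^2 + 112*l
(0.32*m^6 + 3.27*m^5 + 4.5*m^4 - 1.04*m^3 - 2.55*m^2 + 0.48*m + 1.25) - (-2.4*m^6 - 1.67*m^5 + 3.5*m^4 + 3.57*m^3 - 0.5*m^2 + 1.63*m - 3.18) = 2.72*m^6 + 4.94*m^5 + 1.0*m^4 - 4.61*m^3 - 2.05*m^2 - 1.15*m + 4.43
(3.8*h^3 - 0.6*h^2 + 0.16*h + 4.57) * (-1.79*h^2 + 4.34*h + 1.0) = -6.802*h^5 + 17.566*h^4 + 0.9096*h^3 - 8.0859*h^2 + 19.9938*h + 4.57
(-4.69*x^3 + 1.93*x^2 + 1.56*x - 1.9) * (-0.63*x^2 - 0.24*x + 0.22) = 2.9547*x^5 - 0.0902999999999998*x^4 - 2.4778*x^3 + 1.2472*x^2 + 0.7992*x - 0.418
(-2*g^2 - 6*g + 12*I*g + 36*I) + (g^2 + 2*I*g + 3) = -g^2 - 6*g + 14*I*g + 3 + 36*I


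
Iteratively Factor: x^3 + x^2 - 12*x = (x - 3)*(x^2 + 4*x) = (x - 3)*(x + 4)*(x)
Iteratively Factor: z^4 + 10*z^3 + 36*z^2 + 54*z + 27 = (z + 1)*(z^3 + 9*z^2 + 27*z + 27) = (z + 1)*(z + 3)*(z^2 + 6*z + 9) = (z + 1)*(z + 3)^2*(z + 3)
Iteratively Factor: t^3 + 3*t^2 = (t + 3)*(t^2) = t*(t + 3)*(t)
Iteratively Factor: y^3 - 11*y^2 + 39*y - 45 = (y - 5)*(y^2 - 6*y + 9) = (y - 5)*(y - 3)*(y - 3)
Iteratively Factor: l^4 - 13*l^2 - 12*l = (l + 3)*(l^3 - 3*l^2 - 4*l) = l*(l + 3)*(l^2 - 3*l - 4) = l*(l + 1)*(l + 3)*(l - 4)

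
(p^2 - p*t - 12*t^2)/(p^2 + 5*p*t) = (p^2 - p*t - 12*t^2)/(p*(p + 5*t))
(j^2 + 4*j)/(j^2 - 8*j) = (j + 4)/(j - 8)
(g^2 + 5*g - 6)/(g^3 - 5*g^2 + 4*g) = (g + 6)/(g*(g - 4))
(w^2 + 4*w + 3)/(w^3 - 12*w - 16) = (w^2 + 4*w + 3)/(w^3 - 12*w - 16)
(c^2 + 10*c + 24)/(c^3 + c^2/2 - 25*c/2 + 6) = 2*(c + 6)/(2*c^2 - 7*c + 3)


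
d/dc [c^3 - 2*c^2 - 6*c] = 3*c^2 - 4*c - 6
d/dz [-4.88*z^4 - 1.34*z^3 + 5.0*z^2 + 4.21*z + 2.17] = -19.52*z^3 - 4.02*z^2 + 10.0*z + 4.21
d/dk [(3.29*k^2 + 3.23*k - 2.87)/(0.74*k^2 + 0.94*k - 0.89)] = (0.7024*k^2 - 1.6086*k - 0.1769)/(0.5476*k^4 + 1.3912*k^3 - 0.4336*k^2 - 1.6732*k + 0.7921)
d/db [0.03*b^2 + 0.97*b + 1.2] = 0.06*b + 0.97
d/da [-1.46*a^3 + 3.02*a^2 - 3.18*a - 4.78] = -4.38*a^2 + 6.04*a - 3.18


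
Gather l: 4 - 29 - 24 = -49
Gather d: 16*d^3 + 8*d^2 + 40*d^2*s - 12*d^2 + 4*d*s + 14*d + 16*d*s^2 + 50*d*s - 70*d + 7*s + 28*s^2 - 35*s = 16*d^3 + d^2*(40*s - 4) + d*(16*s^2 + 54*s - 56) + 28*s^2 - 28*s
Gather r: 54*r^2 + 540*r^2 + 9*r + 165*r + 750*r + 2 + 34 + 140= 594*r^2 + 924*r + 176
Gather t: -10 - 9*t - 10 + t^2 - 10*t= t^2 - 19*t - 20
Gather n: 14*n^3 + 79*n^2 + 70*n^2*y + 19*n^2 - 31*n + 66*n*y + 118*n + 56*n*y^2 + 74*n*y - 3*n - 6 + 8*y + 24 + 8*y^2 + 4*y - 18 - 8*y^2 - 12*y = 14*n^3 + n^2*(70*y + 98) + n*(56*y^2 + 140*y + 84)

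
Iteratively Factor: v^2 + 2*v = (v + 2)*(v)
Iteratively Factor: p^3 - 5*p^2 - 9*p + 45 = (p - 5)*(p^2 - 9) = (p - 5)*(p - 3)*(p + 3)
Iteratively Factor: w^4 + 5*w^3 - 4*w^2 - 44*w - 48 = (w - 3)*(w^3 + 8*w^2 + 20*w + 16) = (w - 3)*(w + 2)*(w^2 + 6*w + 8) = (w - 3)*(w + 2)*(w + 4)*(w + 2)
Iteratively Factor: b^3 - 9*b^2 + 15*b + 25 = (b + 1)*(b^2 - 10*b + 25) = (b - 5)*(b + 1)*(b - 5)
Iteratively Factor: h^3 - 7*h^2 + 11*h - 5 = (h - 5)*(h^2 - 2*h + 1) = (h - 5)*(h - 1)*(h - 1)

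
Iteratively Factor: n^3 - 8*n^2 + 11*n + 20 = (n + 1)*(n^2 - 9*n + 20) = (n - 4)*(n + 1)*(n - 5)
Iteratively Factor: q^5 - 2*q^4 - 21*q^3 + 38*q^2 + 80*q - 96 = (q + 4)*(q^4 - 6*q^3 + 3*q^2 + 26*q - 24) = (q - 3)*(q + 4)*(q^3 - 3*q^2 - 6*q + 8) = (q - 3)*(q + 2)*(q + 4)*(q^2 - 5*q + 4) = (q - 3)*(q - 1)*(q + 2)*(q + 4)*(q - 4)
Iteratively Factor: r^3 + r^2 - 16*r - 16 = (r + 1)*(r^2 - 16) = (r + 1)*(r + 4)*(r - 4)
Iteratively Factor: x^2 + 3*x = (x + 3)*(x)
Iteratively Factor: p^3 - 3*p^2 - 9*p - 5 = (p - 5)*(p^2 + 2*p + 1) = (p - 5)*(p + 1)*(p + 1)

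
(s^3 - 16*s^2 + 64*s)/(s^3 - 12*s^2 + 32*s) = (s - 8)/(s - 4)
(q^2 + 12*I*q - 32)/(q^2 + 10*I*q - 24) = (q + 8*I)/(q + 6*I)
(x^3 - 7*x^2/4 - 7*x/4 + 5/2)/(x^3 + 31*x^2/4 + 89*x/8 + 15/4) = 2*(x^2 - 3*x + 2)/(2*x^2 + 13*x + 6)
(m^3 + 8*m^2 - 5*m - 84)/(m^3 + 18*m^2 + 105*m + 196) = (m - 3)/(m + 7)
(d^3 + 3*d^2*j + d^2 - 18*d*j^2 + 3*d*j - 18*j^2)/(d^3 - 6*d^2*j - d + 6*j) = (d^2 + 3*d*j - 18*j^2)/(d^2 - 6*d*j - d + 6*j)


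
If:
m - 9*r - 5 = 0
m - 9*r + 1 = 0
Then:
No Solution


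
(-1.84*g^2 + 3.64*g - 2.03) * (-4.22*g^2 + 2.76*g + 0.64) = 7.7648*g^4 - 20.4392*g^3 + 17.4354*g^2 - 3.2732*g - 1.2992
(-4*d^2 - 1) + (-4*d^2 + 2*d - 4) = -8*d^2 + 2*d - 5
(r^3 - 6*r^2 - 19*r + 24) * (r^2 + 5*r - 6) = r^5 - r^4 - 55*r^3 - 35*r^2 + 234*r - 144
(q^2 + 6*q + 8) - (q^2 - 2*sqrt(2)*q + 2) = 2*sqrt(2)*q + 6*q + 6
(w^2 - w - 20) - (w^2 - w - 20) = 0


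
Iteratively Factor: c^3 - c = (c + 1)*(c^2 - c) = (c - 1)*(c + 1)*(c)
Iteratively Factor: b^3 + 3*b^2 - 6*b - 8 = (b + 1)*(b^2 + 2*b - 8) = (b + 1)*(b + 4)*(b - 2)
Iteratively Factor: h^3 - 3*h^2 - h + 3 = (h - 1)*(h^2 - 2*h - 3) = (h - 1)*(h + 1)*(h - 3)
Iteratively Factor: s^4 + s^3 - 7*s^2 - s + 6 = (s - 1)*(s^3 + 2*s^2 - 5*s - 6) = (s - 1)*(s + 3)*(s^2 - s - 2) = (s - 1)*(s + 1)*(s + 3)*(s - 2)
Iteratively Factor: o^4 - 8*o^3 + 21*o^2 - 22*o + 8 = (o - 4)*(o^3 - 4*o^2 + 5*o - 2) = (o - 4)*(o - 1)*(o^2 - 3*o + 2) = (o - 4)*(o - 1)^2*(o - 2)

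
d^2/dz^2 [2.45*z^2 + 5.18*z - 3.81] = 4.90000000000000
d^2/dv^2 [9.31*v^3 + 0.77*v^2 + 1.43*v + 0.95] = 55.86*v + 1.54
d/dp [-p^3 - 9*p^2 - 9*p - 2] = -3*p^2 - 18*p - 9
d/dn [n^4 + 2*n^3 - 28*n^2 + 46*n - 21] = 4*n^3 + 6*n^2 - 56*n + 46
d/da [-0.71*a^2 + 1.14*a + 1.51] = 1.14 - 1.42*a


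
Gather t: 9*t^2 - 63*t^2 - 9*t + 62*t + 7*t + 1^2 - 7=-54*t^2 + 60*t - 6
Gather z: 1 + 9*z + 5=9*z + 6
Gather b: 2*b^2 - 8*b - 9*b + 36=2*b^2 - 17*b + 36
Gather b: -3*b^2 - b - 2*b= -3*b^2 - 3*b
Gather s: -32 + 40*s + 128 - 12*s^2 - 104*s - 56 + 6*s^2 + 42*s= -6*s^2 - 22*s + 40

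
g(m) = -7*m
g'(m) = -7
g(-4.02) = 28.14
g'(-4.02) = -7.00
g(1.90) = -13.30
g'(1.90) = -7.00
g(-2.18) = 15.26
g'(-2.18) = -7.00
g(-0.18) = 1.26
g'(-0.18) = -7.00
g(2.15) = -15.05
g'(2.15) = -7.00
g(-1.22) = 8.54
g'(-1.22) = -7.00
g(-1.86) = 13.02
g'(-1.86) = -7.00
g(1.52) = -10.64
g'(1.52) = -7.00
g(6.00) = -42.00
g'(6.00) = -7.00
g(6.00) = -42.00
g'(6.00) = -7.00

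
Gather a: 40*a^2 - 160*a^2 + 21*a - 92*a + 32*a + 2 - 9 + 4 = -120*a^2 - 39*a - 3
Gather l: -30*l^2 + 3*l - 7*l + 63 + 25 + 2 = -30*l^2 - 4*l + 90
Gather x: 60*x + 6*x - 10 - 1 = 66*x - 11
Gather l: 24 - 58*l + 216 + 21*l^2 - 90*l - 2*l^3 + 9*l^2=-2*l^3 + 30*l^2 - 148*l + 240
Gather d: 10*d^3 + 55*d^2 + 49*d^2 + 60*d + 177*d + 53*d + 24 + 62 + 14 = 10*d^3 + 104*d^2 + 290*d + 100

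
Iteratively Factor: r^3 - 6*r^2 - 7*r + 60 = (r - 4)*(r^2 - 2*r - 15) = (r - 4)*(r + 3)*(r - 5)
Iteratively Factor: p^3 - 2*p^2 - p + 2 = (p + 1)*(p^2 - 3*p + 2) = (p - 2)*(p + 1)*(p - 1)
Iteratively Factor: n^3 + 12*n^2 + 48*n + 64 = (n + 4)*(n^2 + 8*n + 16) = (n + 4)^2*(n + 4)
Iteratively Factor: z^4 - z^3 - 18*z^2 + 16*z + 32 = (z - 2)*(z^3 + z^2 - 16*z - 16) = (z - 2)*(z + 1)*(z^2 - 16) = (z - 2)*(z + 1)*(z + 4)*(z - 4)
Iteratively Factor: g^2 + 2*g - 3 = (g + 3)*(g - 1)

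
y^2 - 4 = (y - 2)*(y + 2)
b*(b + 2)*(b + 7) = b^3 + 9*b^2 + 14*b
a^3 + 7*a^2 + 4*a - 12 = (a - 1)*(a + 2)*(a + 6)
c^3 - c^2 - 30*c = c*(c - 6)*(c + 5)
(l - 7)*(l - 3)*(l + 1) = l^3 - 9*l^2 + 11*l + 21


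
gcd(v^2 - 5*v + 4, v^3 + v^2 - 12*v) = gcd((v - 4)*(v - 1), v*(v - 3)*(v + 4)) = 1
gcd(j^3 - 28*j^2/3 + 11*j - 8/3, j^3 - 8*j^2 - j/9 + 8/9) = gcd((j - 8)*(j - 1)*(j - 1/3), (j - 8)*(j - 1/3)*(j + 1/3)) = j^2 - 25*j/3 + 8/3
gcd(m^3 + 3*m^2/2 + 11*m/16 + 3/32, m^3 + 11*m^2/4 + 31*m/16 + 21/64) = m^2 + m + 3/16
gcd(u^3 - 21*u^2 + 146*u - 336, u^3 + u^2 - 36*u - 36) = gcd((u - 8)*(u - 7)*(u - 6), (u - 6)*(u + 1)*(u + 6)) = u - 6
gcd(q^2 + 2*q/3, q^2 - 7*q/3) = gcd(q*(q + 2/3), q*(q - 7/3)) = q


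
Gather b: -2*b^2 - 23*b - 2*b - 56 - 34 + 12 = -2*b^2 - 25*b - 78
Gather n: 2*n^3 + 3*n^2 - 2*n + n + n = 2*n^3 + 3*n^2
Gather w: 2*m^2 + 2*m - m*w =2*m^2 - m*w + 2*m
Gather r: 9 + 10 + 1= 20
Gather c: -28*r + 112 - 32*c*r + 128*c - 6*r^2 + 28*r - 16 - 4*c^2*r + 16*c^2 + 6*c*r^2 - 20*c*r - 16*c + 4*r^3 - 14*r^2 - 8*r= c^2*(16 - 4*r) + c*(6*r^2 - 52*r + 112) + 4*r^3 - 20*r^2 - 8*r + 96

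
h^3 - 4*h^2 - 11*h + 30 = (h - 5)*(h - 2)*(h + 3)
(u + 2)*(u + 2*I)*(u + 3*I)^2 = u^4 + 2*u^3 + 8*I*u^3 - 21*u^2 + 16*I*u^2 - 42*u - 18*I*u - 36*I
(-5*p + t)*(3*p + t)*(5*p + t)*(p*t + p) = -75*p^4*t - 75*p^4 - 25*p^3*t^2 - 25*p^3*t + 3*p^2*t^3 + 3*p^2*t^2 + p*t^4 + p*t^3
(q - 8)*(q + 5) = q^2 - 3*q - 40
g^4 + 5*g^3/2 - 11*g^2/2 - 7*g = g*(g - 2)*(g + 1)*(g + 7/2)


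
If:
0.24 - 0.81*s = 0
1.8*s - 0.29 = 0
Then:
No Solution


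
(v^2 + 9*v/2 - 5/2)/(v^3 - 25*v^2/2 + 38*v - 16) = (v + 5)/(v^2 - 12*v + 32)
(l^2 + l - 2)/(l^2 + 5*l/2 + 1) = 2*(l - 1)/(2*l + 1)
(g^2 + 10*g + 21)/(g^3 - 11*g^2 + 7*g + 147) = (g + 7)/(g^2 - 14*g + 49)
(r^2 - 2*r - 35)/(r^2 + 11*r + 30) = (r - 7)/(r + 6)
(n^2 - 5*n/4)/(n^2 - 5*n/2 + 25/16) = 4*n/(4*n - 5)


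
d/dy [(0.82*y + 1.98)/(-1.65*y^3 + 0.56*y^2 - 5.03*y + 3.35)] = (2.706*y^3 + 9.3418*y^2 - 2.2176*y + 12.7064)/(2.7225*y^6 - 1.848*y^5 + 16.9126*y^4 - 16.6886*y^3 + 29.0529*y^2 - 33.701*y + 11.2225)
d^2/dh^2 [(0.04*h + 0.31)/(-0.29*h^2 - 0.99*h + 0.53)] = (-(0.04*h + 0.31)*(0.58*h + 0.99)*(1.16*h + 1.98) + (0.0696*h + 0.259)*(0.29*h^2 + 0.99*h - 0.53))/(0.29*h^2 + 0.99*h - 0.53)^3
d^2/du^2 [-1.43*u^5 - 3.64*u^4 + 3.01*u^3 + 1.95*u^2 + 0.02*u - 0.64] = -28.6*u^3 - 43.68*u^2 + 18.06*u + 3.9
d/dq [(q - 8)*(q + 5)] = 2*q - 3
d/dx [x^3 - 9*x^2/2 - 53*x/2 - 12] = 3*x^2 - 9*x - 53/2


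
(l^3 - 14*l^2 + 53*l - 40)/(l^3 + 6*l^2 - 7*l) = (l^2 - 13*l + 40)/(l*(l + 7))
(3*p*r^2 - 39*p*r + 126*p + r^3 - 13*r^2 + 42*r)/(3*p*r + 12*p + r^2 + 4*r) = (r^2 - 13*r + 42)/(r + 4)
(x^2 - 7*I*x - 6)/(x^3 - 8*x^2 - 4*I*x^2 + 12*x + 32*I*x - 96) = (x - I)/(x^2 + 2*x*(-4 + I) - 16*I)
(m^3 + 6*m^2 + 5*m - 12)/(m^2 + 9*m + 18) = (m^2 + 3*m - 4)/(m + 6)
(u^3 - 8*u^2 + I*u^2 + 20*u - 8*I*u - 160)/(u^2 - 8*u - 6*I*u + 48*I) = (u^2 + I*u + 20)/(u - 6*I)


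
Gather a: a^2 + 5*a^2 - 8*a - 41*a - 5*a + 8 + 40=6*a^2 - 54*a + 48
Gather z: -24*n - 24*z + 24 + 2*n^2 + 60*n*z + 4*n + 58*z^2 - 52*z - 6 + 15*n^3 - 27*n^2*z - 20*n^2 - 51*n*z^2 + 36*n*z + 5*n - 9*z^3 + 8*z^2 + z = 15*n^3 - 18*n^2 - 15*n - 9*z^3 + z^2*(66 - 51*n) + z*(-27*n^2 + 96*n - 75) + 18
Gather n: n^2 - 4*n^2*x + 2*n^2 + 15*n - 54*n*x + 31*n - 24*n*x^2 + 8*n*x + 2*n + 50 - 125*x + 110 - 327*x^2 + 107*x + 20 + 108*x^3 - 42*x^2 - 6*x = n^2*(3 - 4*x) + n*(-24*x^2 - 46*x + 48) + 108*x^3 - 369*x^2 - 24*x + 180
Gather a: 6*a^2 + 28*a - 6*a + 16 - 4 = 6*a^2 + 22*a + 12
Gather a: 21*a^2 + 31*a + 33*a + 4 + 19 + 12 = 21*a^2 + 64*a + 35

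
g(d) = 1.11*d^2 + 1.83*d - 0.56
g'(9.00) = 21.81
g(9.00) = 105.82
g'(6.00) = 15.15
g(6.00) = 50.38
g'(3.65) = 9.93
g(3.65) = 20.91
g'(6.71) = 16.73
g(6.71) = 61.70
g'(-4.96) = -9.18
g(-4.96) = 17.67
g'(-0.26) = 1.25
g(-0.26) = -0.96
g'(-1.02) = -0.43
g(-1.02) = -1.27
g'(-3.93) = -6.89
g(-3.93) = 9.39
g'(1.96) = 6.18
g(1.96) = 7.29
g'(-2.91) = -4.63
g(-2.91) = 3.51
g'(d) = 2.22*d + 1.83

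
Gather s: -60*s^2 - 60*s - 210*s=-60*s^2 - 270*s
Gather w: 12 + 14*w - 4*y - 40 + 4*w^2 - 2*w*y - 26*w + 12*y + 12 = 4*w^2 + w*(-2*y - 12) + 8*y - 16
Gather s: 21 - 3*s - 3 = 18 - 3*s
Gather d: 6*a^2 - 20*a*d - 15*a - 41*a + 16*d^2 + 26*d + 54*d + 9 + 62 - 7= 6*a^2 - 56*a + 16*d^2 + d*(80 - 20*a) + 64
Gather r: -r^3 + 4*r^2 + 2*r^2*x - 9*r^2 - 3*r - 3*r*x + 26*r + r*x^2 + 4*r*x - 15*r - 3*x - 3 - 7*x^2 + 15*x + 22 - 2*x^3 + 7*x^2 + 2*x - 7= -r^3 + r^2*(2*x - 5) + r*(x^2 + x + 8) - 2*x^3 + 14*x + 12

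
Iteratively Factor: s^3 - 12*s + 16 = (s - 2)*(s^2 + 2*s - 8) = (s - 2)^2*(s + 4)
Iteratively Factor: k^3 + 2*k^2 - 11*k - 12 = (k - 3)*(k^2 + 5*k + 4) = (k - 3)*(k + 1)*(k + 4)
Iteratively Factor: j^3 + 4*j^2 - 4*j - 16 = (j - 2)*(j^2 + 6*j + 8) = (j - 2)*(j + 2)*(j + 4)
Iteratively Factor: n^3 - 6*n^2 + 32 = (n - 4)*(n^2 - 2*n - 8) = (n - 4)^2*(n + 2)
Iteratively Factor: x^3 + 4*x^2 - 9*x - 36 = (x - 3)*(x^2 + 7*x + 12) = (x - 3)*(x + 3)*(x + 4)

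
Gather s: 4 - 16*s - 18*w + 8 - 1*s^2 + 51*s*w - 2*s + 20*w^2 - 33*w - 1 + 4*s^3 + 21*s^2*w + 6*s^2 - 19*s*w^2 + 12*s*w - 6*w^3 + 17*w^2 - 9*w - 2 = 4*s^3 + s^2*(21*w + 5) + s*(-19*w^2 + 63*w - 18) - 6*w^3 + 37*w^2 - 60*w + 9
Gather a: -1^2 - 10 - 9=-20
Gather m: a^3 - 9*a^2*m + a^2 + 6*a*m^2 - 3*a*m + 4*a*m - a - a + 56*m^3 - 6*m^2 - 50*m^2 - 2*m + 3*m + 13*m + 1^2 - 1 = a^3 + a^2 - 2*a + 56*m^3 + m^2*(6*a - 56) + m*(-9*a^2 + a + 14)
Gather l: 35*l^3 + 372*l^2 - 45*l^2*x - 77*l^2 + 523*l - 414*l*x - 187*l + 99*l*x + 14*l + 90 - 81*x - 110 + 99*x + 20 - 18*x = 35*l^3 + l^2*(295 - 45*x) + l*(350 - 315*x)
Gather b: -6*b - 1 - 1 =-6*b - 2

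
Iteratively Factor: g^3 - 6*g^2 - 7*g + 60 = (g - 5)*(g^2 - g - 12) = (g - 5)*(g + 3)*(g - 4)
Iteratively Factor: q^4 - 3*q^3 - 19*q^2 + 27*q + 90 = (q - 3)*(q^3 - 19*q - 30) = (q - 3)*(q + 3)*(q^2 - 3*q - 10) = (q - 3)*(q + 2)*(q + 3)*(q - 5)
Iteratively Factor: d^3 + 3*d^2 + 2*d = (d + 1)*(d^2 + 2*d) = d*(d + 1)*(d + 2)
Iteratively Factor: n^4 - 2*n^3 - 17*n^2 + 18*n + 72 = (n - 3)*(n^3 + n^2 - 14*n - 24) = (n - 3)*(n + 2)*(n^2 - n - 12) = (n - 3)*(n + 2)*(n + 3)*(n - 4)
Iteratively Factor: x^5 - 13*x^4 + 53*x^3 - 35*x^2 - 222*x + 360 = (x - 4)*(x^4 - 9*x^3 + 17*x^2 + 33*x - 90) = (x - 4)*(x + 2)*(x^3 - 11*x^2 + 39*x - 45) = (x - 4)*(x - 3)*(x + 2)*(x^2 - 8*x + 15) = (x - 4)*(x - 3)^2*(x + 2)*(x - 5)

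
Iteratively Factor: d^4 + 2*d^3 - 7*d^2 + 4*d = (d + 4)*(d^3 - 2*d^2 + d) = (d - 1)*(d + 4)*(d^2 - d) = d*(d - 1)*(d + 4)*(d - 1)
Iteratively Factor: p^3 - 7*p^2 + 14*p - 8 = (p - 1)*(p^2 - 6*p + 8) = (p - 2)*(p - 1)*(p - 4)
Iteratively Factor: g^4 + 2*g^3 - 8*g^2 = (g - 2)*(g^3 + 4*g^2) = (g - 2)*(g + 4)*(g^2) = g*(g - 2)*(g + 4)*(g)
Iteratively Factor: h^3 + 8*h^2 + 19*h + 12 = (h + 3)*(h^2 + 5*h + 4) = (h + 1)*(h + 3)*(h + 4)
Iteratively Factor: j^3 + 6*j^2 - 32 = (j - 2)*(j^2 + 8*j + 16) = (j - 2)*(j + 4)*(j + 4)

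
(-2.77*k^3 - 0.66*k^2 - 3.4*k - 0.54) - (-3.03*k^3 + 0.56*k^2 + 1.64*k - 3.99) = 0.26*k^3 - 1.22*k^2 - 5.04*k + 3.45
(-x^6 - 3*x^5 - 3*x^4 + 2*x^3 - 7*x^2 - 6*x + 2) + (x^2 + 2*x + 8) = -x^6 - 3*x^5 - 3*x^4 + 2*x^3 - 6*x^2 - 4*x + 10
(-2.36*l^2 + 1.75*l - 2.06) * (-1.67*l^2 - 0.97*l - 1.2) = 3.9412*l^4 - 0.6333*l^3 + 4.5747*l^2 - 0.1018*l + 2.472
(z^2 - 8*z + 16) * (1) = z^2 - 8*z + 16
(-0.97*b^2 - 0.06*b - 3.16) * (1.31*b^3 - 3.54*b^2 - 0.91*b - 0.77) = -1.2707*b^5 + 3.3552*b^4 - 3.0445*b^3 + 11.9879*b^2 + 2.9218*b + 2.4332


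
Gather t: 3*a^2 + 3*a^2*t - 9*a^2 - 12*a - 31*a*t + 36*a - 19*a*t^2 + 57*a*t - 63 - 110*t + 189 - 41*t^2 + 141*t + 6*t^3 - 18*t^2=-6*a^2 + 24*a + 6*t^3 + t^2*(-19*a - 59) + t*(3*a^2 + 26*a + 31) + 126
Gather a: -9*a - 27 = -9*a - 27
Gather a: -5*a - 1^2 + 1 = -5*a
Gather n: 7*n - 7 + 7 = 7*n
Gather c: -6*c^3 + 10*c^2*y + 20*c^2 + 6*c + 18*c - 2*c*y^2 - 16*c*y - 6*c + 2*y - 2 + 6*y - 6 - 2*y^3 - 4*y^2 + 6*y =-6*c^3 + c^2*(10*y + 20) + c*(-2*y^2 - 16*y + 18) - 2*y^3 - 4*y^2 + 14*y - 8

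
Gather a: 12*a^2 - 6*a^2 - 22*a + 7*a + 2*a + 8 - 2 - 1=6*a^2 - 13*a + 5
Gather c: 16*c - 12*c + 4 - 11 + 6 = 4*c - 1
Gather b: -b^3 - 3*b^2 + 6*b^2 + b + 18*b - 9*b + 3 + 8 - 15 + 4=-b^3 + 3*b^2 + 10*b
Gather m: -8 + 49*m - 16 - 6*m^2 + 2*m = -6*m^2 + 51*m - 24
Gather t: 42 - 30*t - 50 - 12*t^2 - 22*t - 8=-12*t^2 - 52*t - 16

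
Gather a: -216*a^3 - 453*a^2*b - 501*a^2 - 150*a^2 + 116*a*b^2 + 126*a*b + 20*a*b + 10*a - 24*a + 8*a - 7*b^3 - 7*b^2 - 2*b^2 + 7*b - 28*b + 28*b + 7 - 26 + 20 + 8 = -216*a^3 + a^2*(-453*b - 651) + a*(116*b^2 + 146*b - 6) - 7*b^3 - 9*b^2 + 7*b + 9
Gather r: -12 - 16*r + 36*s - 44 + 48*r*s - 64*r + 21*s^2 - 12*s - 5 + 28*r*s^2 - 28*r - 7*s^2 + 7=r*(28*s^2 + 48*s - 108) + 14*s^2 + 24*s - 54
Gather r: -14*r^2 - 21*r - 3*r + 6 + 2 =-14*r^2 - 24*r + 8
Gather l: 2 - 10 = -8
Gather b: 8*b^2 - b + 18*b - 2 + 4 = 8*b^2 + 17*b + 2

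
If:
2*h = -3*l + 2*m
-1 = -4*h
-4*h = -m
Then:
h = 1/4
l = 1/2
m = 1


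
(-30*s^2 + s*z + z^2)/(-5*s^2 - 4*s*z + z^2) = (6*s + z)/(s + z)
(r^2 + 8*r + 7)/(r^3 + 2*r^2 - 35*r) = (r + 1)/(r*(r - 5))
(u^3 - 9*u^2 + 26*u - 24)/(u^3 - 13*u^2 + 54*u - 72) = (u - 2)/(u - 6)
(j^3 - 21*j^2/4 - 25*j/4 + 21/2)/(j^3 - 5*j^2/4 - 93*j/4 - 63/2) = (j - 1)/(j + 3)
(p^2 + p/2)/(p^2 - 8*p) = (p + 1/2)/(p - 8)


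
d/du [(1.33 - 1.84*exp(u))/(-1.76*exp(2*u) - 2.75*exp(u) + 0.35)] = (-3.2384*exp(2*u) + 4.6816*exp(u) + 3.0135)*exp(u)/(3.0976*exp(4*u) + 9.68*exp(3*u) + 6.3305*exp(2*u) - 1.925*exp(u) + 0.1225)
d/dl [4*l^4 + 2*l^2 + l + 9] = 16*l^3 + 4*l + 1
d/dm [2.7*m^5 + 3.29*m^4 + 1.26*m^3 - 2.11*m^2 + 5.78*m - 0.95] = 13.5*m^4 + 13.16*m^3 + 3.78*m^2 - 4.22*m + 5.78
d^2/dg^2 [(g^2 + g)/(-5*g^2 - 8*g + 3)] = 6*(5*g^3 - 15*g^2 - 15*g - 11)/(125*g^6 + 600*g^5 + 735*g^4 - 208*g^3 - 441*g^2 + 216*g - 27)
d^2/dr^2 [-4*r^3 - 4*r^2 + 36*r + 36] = -24*r - 8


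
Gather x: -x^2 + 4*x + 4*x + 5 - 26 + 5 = -x^2 + 8*x - 16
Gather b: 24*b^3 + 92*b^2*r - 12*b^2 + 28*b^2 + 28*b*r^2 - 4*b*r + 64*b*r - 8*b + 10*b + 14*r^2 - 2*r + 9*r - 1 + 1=24*b^3 + b^2*(92*r + 16) + b*(28*r^2 + 60*r + 2) + 14*r^2 + 7*r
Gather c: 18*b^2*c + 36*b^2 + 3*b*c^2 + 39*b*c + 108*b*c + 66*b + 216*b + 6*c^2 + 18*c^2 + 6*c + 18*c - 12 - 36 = 36*b^2 + 282*b + c^2*(3*b + 24) + c*(18*b^2 + 147*b + 24) - 48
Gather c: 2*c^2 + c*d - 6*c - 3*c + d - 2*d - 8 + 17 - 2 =2*c^2 + c*(d - 9) - d + 7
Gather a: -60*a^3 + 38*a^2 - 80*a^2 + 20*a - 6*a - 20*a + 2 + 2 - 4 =-60*a^3 - 42*a^2 - 6*a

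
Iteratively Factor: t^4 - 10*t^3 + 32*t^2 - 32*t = (t - 4)*(t^3 - 6*t^2 + 8*t) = (t - 4)*(t - 2)*(t^2 - 4*t) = t*(t - 4)*(t - 2)*(t - 4)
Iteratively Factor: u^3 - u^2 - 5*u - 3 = (u - 3)*(u^2 + 2*u + 1) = (u - 3)*(u + 1)*(u + 1)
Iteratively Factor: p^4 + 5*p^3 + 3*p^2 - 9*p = (p - 1)*(p^3 + 6*p^2 + 9*p) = p*(p - 1)*(p^2 + 6*p + 9) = p*(p - 1)*(p + 3)*(p + 3)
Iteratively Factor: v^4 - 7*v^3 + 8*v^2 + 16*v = (v)*(v^3 - 7*v^2 + 8*v + 16) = v*(v - 4)*(v^2 - 3*v - 4) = v*(v - 4)^2*(v + 1)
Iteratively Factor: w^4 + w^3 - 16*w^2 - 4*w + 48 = (w + 2)*(w^3 - w^2 - 14*w + 24) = (w - 2)*(w + 2)*(w^2 + w - 12) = (w - 2)*(w + 2)*(w + 4)*(w - 3)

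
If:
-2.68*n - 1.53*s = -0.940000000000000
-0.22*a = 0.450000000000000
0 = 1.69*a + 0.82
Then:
No Solution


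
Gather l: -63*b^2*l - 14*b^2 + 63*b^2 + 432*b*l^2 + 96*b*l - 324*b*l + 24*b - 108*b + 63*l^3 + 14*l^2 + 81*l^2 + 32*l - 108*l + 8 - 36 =49*b^2 - 84*b + 63*l^3 + l^2*(432*b + 95) + l*(-63*b^2 - 228*b - 76) - 28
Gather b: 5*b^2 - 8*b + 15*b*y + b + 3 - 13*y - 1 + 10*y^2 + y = 5*b^2 + b*(15*y - 7) + 10*y^2 - 12*y + 2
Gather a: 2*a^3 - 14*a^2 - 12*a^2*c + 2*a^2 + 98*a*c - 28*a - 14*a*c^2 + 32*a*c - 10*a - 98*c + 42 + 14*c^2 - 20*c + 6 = 2*a^3 + a^2*(-12*c - 12) + a*(-14*c^2 + 130*c - 38) + 14*c^2 - 118*c + 48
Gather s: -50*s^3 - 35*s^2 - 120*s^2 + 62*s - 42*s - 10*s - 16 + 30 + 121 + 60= -50*s^3 - 155*s^2 + 10*s + 195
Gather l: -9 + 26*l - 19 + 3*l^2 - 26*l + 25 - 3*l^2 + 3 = 0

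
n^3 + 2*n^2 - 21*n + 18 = (n - 3)*(n - 1)*(n + 6)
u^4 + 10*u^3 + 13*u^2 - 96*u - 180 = (u - 3)*(u + 2)*(u + 5)*(u + 6)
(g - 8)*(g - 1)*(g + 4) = g^3 - 5*g^2 - 28*g + 32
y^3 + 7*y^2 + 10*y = y*(y + 2)*(y + 5)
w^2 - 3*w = w*(w - 3)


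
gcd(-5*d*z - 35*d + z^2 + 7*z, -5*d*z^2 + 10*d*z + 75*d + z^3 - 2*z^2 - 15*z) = -5*d + z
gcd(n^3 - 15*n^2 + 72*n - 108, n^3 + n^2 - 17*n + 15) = n - 3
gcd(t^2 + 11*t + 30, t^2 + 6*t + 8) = 1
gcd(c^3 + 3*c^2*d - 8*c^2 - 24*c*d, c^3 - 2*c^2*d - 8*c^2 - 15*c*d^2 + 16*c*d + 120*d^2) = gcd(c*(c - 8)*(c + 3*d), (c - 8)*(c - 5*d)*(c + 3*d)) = c^2 + 3*c*d - 8*c - 24*d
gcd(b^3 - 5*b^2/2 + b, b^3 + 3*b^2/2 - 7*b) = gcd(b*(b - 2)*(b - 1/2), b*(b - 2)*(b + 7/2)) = b^2 - 2*b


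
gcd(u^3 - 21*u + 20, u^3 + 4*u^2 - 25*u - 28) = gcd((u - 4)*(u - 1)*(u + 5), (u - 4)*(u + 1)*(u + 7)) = u - 4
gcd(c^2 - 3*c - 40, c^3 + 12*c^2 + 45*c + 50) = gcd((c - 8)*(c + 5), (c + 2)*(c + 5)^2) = c + 5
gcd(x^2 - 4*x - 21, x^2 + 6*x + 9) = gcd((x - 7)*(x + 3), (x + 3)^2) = x + 3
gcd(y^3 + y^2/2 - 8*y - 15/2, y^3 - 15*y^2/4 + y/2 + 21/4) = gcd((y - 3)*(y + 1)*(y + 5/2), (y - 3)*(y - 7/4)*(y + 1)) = y^2 - 2*y - 3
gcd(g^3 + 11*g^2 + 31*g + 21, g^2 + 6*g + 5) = g + 1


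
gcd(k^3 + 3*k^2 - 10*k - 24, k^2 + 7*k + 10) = k + 2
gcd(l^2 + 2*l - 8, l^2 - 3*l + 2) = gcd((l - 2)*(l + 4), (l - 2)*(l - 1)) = l - 2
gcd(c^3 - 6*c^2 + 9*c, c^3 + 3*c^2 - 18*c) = c^2 - 3*c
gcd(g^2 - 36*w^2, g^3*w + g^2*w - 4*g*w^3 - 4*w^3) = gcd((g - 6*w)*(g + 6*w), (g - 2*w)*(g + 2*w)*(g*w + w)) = 1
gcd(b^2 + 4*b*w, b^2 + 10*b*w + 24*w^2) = b + 4*w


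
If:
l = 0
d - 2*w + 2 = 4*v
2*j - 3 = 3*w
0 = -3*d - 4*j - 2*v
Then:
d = -10*w/7 - 2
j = 3*w/2 + 3/2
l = 0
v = -6*w/7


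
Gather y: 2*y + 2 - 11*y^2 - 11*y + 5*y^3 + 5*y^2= 5*y^3 - 6*y^2 - 9*y + 2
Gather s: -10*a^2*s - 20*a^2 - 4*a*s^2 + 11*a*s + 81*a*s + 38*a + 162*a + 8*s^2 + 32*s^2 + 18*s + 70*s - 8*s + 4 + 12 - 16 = -20*a^2 + 200*a + s^2*(40 - 4*a) + s*(-10*a^2 + 92*a + 80)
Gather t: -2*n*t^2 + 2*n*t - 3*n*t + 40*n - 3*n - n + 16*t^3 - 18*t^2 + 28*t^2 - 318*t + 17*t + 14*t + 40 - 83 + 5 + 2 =36*n + 16*t^3 + t^2*(10 - 2*n) + t*(-n - 287) - 36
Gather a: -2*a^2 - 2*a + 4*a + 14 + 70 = -2*a^2 + 2*a + 84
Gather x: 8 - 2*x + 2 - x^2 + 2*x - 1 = 9 - x^2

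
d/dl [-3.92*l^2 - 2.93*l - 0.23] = -7.84*l - 2.93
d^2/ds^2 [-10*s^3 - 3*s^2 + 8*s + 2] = -60*s - 6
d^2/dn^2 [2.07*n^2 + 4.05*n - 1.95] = 4.14000000000000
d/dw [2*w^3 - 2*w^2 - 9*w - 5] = 6*w^2 - 4*w - 9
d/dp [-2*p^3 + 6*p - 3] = 6 - 6*p^2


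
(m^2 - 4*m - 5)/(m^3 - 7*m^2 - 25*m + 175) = (m + 1)/(m^2 - 2*m - 35)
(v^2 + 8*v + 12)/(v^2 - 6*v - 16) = (v + 6)/(v - 8)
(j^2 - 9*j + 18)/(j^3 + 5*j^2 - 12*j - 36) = (j - 6)/(j^2 + 8*j + 12)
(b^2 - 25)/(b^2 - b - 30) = (b - 5)/(b - 6)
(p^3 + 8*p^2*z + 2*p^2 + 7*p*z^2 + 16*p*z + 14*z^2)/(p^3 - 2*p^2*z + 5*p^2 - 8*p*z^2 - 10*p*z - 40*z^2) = (-p^3 - 8*p^2*z - 2*p^2 - 7*p*z^2 - 16*p*z - 14*z^2)/(-p^3 + 2*p^2*z - 5*p^2 + 8*p*z^2 + 10*p*z + 40*z^2)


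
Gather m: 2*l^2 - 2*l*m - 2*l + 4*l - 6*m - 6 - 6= 2*l^2 + 2*l + m*(-2*l - 6) - 12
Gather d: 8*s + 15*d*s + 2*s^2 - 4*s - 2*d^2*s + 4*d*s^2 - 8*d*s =-2*d^2*s + d*(4*s^2 + 7*s) + 2*s^2 + 4*s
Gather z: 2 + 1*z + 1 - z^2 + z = -z^2 + 2*z + 3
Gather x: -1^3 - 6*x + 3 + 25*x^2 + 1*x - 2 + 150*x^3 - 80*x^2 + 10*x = 150*x^3 - 55*x^2 + 5*x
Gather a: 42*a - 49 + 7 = 42*a - 42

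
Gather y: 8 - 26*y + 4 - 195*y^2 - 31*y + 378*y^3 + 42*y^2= 378*y^3 - 153*y^2 - 57*y + 12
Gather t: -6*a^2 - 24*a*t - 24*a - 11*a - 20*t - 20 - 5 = -6*a^2 - 35*a + t*(-24*a - 20) - 25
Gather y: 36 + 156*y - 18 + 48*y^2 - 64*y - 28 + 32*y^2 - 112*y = 80*y^2 - 20*y - 10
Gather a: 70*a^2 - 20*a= 70*a^2 - 20*a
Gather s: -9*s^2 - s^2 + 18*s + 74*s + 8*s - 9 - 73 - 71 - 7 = -10*s^2 + 100*s - 160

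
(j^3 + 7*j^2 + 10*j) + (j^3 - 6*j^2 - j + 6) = 2*j^3 + j^2 + 9*j + 6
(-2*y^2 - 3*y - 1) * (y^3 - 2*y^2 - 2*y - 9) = -2*y^5 + y^4 + 9*y^3 + 26*y^2 + 29*y + 9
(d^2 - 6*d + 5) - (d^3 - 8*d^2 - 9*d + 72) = -d^3 + 9*d^2 + 3*d - 67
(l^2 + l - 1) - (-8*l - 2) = l^2 + 9*l + 1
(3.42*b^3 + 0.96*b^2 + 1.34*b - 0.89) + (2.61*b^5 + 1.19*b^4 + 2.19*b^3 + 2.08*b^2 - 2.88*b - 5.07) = 2.61*b^5 + 1.19*b^4 + 5.61*b^3 + 3.04*b^2 - 1.54*b - 5.96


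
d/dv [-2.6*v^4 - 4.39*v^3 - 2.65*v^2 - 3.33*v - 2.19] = -10.4*v^3 - 13.17*v^2 - 5.3*v - 3.33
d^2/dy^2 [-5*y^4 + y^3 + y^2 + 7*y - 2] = -60*y^2 + 6*y + 2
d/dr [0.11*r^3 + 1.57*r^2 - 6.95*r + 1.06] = 0.33*r^2 + 3.14*r - 6.95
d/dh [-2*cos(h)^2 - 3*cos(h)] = (4*cos(h) + 3)*sin(h)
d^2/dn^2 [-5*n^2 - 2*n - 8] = -10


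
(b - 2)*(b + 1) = b^2 - b - 2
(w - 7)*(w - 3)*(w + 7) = w^3 - 3*w^2 - 49*w + 147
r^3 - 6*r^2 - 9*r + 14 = (r - 7)*(r - 1)*(r + 2)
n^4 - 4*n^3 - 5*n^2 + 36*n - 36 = (n - 3)*(n - 2)^2*(n + 3)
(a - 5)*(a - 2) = a^2 - 7*a + 10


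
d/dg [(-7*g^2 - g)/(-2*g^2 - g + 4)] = (5*g^2 - 56*g - 4)/(4*g^4 + 4*g^3 - 15*g^2 - 8*g + 16)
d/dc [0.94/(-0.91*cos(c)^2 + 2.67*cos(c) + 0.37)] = (2.5098 - 1.7108*cos(c))*sin(c)/(-0.91*cos(c)^2 + 2.67*cos(c) + 0.37)^2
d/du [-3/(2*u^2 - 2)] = 3*u/(u^2 - 1)^2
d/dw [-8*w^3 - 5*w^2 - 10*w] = -24*w^2 - 10*w - 10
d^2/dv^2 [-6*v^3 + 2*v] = -36*v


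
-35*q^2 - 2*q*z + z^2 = (-7*q + z)*(5*q + z)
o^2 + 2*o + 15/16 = (o + 3/4)*(o + 5/4)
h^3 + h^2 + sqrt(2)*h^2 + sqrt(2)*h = h*(h + 1)*(h + sqrt(2))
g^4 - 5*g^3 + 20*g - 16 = (g - 4)*(g - 2)*(g - 1)*(g + 2)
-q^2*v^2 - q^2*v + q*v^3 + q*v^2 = v*(-q + v)*(q*v + q)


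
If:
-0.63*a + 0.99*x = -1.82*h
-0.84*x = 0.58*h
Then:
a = -2.61247947454844*x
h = -1.44827586206897*x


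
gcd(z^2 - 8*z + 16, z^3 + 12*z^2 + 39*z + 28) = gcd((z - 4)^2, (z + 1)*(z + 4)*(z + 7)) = 1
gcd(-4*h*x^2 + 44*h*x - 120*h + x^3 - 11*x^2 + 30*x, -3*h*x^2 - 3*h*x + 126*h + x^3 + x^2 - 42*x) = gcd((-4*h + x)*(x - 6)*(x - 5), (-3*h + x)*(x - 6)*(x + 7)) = x - 6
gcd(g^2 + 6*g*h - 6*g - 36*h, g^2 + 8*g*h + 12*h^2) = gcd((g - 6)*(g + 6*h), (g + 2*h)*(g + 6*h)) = g + 6*h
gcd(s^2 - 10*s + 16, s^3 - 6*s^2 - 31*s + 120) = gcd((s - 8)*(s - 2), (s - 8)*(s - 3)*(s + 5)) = s - 8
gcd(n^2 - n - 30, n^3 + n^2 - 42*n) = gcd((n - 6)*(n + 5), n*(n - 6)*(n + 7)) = n - 6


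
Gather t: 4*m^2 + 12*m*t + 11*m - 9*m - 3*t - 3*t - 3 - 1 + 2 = 4*m^2 + 2*m + t*(12*m - 6) - 2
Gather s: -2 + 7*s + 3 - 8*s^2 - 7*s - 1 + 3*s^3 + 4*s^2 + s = 3*s^3 - 4*s^2 + s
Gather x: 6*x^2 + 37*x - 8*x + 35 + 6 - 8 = 6*x^2 + 29*x + 33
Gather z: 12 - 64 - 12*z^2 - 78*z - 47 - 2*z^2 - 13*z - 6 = -14*z^2 - 91*z - 105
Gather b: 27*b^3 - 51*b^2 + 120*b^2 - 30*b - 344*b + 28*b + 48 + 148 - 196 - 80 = 27*b^3 + 69*b^2 - 346*b - 80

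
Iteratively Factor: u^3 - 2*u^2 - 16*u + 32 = (u + 4)*(u^2 - 6*u + 8) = (u - 2)*(u + 4)*(u - 4)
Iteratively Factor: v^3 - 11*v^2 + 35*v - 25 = (v - 1)*(v^2 - 10*v + 25) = (v - 5)*(v - 1)*(v - 5)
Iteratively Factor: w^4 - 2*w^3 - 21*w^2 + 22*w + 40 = (w + 1)*(w^3 - 3*w^2 - 18*w + 40) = (w + 1)*(w + 4)*(w^2 - 7*w + 10) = (w - 2)*(w + 1)*(w + 4)*(w - 5)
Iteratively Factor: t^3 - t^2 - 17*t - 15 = (t + 1)*(t^2 - 2*t - 15) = (t + 1)*(t + 3)*(t - 5)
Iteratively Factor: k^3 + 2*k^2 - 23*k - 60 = (k + 3)*(k^2 - k - 20) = (k - 5)*(k + 3)*(k + 4)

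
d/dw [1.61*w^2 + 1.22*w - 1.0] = 3.22*w + 1.22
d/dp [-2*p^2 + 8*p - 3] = 8 - 4*p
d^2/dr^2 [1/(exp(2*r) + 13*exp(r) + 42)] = (2*(2*exp(r) + 13)^2*exp(r) - (4*exp(r) + 13)*(exp(2*r) + 13*exp(r) + 42))*exp(r)/(exp(2*r) + 13*exp(r) + 42)^3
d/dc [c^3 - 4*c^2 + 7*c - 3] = 3*c^2 - 8*c + 7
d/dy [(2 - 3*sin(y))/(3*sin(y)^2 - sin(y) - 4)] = (9*sin(y)^2 - 12*sin(y) + 14)*cos(y)/(-3*sin(y)^2 + sin(y) + 4)^2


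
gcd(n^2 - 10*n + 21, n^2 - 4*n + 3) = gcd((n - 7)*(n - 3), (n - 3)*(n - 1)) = n - 3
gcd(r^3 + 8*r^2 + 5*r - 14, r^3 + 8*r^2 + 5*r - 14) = r^3 + 8*r^2 + 5*r - 14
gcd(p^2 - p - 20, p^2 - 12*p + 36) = 1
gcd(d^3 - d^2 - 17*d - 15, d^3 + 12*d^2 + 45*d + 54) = d + 3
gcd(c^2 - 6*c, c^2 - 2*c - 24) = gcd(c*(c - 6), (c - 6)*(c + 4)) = c - 6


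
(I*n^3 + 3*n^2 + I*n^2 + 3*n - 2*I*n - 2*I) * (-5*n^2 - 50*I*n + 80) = -5*I*n^5 + 35*n^4 - 5*I*n^4 + 35*n^3 - 60*I*n^3 + 140*n^2 - 60*I*n^2 + 140*n - 160*I*n - 160*I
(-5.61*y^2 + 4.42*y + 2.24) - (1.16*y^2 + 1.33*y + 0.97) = -6.77*y^2 + 3.09*y + 1.27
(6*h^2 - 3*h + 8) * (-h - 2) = -6*h^3 - 9*h^2 - 2*h - 16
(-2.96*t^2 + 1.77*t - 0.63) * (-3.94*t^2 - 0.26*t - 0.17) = 11.6624*t^4 - 6.2042*t^3 + 2.5252*t^2 - 0.1371*t + 0.1071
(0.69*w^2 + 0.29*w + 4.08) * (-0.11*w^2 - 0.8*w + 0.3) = -0.0759*w^4 - 0.5839*w^3 - 0.4738*w^2 - 3.177*w + 1.224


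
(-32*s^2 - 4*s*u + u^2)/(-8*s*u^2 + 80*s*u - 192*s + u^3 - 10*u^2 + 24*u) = (4*s + u)/(u^2 - 10*u + 24)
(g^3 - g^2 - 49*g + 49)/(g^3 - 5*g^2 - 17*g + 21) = (g + 7)/(g + 3)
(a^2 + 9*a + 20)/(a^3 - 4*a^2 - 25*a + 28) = (a + 5)/(a^2 - 8*a + 7)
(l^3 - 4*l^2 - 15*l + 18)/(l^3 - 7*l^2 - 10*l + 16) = (l^2 - 3*l - 18)/(l^2 - 6*l - 16)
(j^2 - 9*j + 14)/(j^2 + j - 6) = (j - 7)/(j + 3)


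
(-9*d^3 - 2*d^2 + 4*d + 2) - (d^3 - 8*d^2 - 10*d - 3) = -10*d^3 + 6*d^2 + 14*d + 5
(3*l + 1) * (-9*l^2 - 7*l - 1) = -27*l^3 - 30*l^2 - 10*l - 1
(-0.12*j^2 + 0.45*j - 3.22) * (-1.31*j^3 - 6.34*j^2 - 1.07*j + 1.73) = 0.1572*j^5 + 0.1713*j^4 + 1.4936*j^3 + 19.7257*j^2 + 4.2239*j - 5.5706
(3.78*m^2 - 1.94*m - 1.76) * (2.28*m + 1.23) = 8.6184*m^3 + 0.2262*m^2 - 6.399*m - 2.1648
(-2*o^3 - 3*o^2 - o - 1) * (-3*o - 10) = 6*o^4 + 29*o^3 + 33*o^2 + 13*o + 10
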